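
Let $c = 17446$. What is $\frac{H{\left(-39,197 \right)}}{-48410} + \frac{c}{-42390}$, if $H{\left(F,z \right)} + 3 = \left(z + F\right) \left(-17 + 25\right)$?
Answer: $- \frac{17960293}{41041998} \approx -0.43761$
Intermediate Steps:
$H{\left(F,z \right)} = -3 + 8 F + 8 z$ ($H{\left(F,z \right)} = -3 + \left(z + F\right) \left(-17 + 25\right) = -3 + \left(F + z\right) 8 = -3 + \left(8 F + 8 z\right) = -3 + 8 F + 8 z$)
$\frac{H{\left(-39,197 \right)}}{-48410} + \frac{c}{-42390} = \frac{-3 + 8 \left(-39\right) + 8 \cdot 197}{-48410} + \frac{17446}{-42390} = \left(-3 - 312 + 1576\right) \left(- \frac{1}{48410}\right) + 17446 \left(- \frac{1}{42390}\right) = 1261 \left(- \frac{1}{48410}\right) - \frac{8723}{21195} = - \frac{1261}{48410} - \frac{8723}{21195} = - \frac{17960293}{41041998}$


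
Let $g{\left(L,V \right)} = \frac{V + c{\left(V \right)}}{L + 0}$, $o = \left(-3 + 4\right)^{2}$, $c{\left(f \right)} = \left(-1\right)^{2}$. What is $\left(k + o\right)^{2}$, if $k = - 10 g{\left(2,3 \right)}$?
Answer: $361$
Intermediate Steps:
$c{\left(f \right)} = 1$
$o = 1$ ($o = 1^{2} = 1$)
$g{\left(L,V \right)} = \frac{1 + V}{L}$ ($g{\left(L,V \right)} = \frac{V + 1}{L + 0} = \frac{1 + V}{L}$)
$k = -20$ ($k = - 10 \frac{1 + 3}{2} = - 10 \cdot \frac{1}{2} \cdot 4 = \left(-10\right) 2 = -20$)
$\left(k + o\right)^{2} = \left(-20 + 1\right)^{2} = \left(-19\right)^{2} = 361$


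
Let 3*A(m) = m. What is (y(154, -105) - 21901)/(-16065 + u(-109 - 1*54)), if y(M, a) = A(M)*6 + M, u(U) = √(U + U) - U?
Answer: 170461489/126436965 + 21439*I*√326/252873930 ≈ 1.3482 + 0.0015308*I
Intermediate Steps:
A(m) = m/3
u(U) = -U + √2*√U (u(U) = √(2*U) - U = √2*√U - U = -U + √2*√U)
y(M, a) = 3*M (y(M, a) = (M/3)*6 + M = 2*M + M = 3*M)
(y(154, -105) - 21901)/(-16065 + u(-109 - 1*54)) = (3*154 - 21901)/(-16065 + (-(-109 - 1*54) + √2*√(-109 - 1*54))) = (462 - 21901)/(-16065 + (-(-109 - 54) + √2*√(-109 - 54))) = -21439/(-16065 + (-1*(-163) + √2*√(-163))) = -21439/(-16065 + (163 + √2*(I*√163))) = -21439/(-16065 + (163 + I*√326)) = -21439/(-15902 + I*√326)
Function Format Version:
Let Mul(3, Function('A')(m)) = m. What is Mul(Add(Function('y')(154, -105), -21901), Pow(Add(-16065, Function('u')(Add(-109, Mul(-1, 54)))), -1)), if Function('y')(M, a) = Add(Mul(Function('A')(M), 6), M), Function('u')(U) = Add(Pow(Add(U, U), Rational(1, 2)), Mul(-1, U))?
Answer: Add(Rational(170461489, 126436965), Mul(Rational(21439, 252873930), I, Pow(326, Rational(1, 2)))) ≈ Add(1.3482, Mul(0.0015308, I))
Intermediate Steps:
Function('A')(m) = Mul(Rational(1, 3), m)
Function('u')(U) = Add(Mul(-1, U), Mul(Pow(2, Rational(1, 2)), Pow(U, Rational(1, 2)))) (Function('u')(U) = Add(Pow(Mul(2, U), Rational(1, 2)), Mul(-1, U)) = Add(Mul(Pow(2, Rational(1, 2)), Pow(U, Rational(1, 2))), Mul(-1, U)) = Add(Mul(-1, U), Mul(Pow(2, Rational(1, 2)), Pow(U, Rational(1, 2)))))
Function('y')(M, a) = Mul(3, M) (Function('y')(M, a) = Add(Mul(Mul(Rational(1, 3), M), 6), M) = Add(Mul(2, M), M) = Mul(3, M))
Mul(Add(Function('y')(154, -105), -21901), Pow(Add(-16065, Function('u')(Add(-109, Mul(-1, 54)))), -1)) = Mul(Add(Mul(3, 154), -21901), Pow(Add(-16065, Add(Mul(-1, Add(-109, Mul(-1, 54))), Mul(Pow(2, Rational(1, 2)), Pow(Add(-109, Mul(-1, 54)), Rational(1, 2))))), -1)) = Mul(Add(462, -21901), Pow(Add(-16065, Add(Mul(-1, Add(-109, -54)), Mul(Pow(2, Rational(1, 2)), Pow(Add(-109, -54), Rational(1, 2))))), -1)) = Mul(-21439, Pow(Add(-16065, Add(Mul(-1, -163), Mul(Pow(2, Rational(1, 2)), Pow(-163, Rational(1, 2))))), -1)) = Mul(-21439, Pow(Add(-16065, Add(163, Mul(Pow(2, Rational(1, 2)), Mul(I, Pow(163, Rational(1, 2)))))), -1)) = Mul(-21439, Pow(Add(-16065, Add(163, Mul(I, Pow(326, Rational(1, 2))))), -1)) = Mul(-21439, Pow(Add(-15902, Mul(I, Pow(326, Rational(1, 2)))), -1))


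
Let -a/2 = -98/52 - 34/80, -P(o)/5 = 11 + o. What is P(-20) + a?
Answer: 12901/260 ≈ 49.619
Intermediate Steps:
P(o) = -55 - 5*o (P(o) = -5*(11 + o) = -55 - 5*o)
a = 1201/260 (a = -2*(-98/52 - 34/80) = -2*(-98*1/52 - 34*1/80) = -2*(-49/26 - 17/40) = -2*(-1201/520) = 1201/260 ≈ 4.6192)
P(-20) + a = (-55 - 5*(-20)) + 1201/260 = (-55 + 100) + 1201/260 = 45 + 1201/260 = 12901/260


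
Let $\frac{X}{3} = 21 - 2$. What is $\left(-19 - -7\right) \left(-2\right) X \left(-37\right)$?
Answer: $-50616$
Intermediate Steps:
$X = 57$ ($X = 3 \left(21 - 2\right) = 3 \cdot 19 = 57$)
$\left(-19 - -7\right) \left(-2\right) X \left(-37\right) = \left(-19 - -7\right) \left(-2\right) 57 \left(-37\right) = \left(-19 + 7\right) \left(-2\right) 57 \left(-37\right) = \left(-12\right) \left(-2\right) 57 \left(-37\right) = 24 \cdot 57 \left(-37\right) = 1368 \left(-37\right) = -50616$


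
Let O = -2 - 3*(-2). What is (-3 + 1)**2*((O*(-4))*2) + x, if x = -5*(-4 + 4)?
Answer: -128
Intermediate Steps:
x = 0 (x = -5*0 = -1*0 = 0)
O = 4 (O = -2 + 6 = 4)
(-3 + 1)**2*((O*(-4))*2) + x = (-3 + 1)**2*((4*(-4))*2) + 0 = (-2)**2*(-16*2) + 0 = 4*(-32) + 0 = -128 + 0 = -128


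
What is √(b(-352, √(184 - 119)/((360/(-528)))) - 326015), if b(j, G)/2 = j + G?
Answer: √(-73511775 - 660*√65)/15 ≈ 571.61*I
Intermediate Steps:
b(j, G) = 2*G + 2*j (b(j, G) = 2*(j + G) = 2*(G + j) = 2*G + 2*j)
√(b(-352, √(184 - 119)/((360/(-528)))) - 326015) = √((2*(√(184 - 119)/((360/(-528)))) + 2*(-352)) - 326015) = √((2*(√65/((360*(-1/528)))) - 704) - 326015) = √((2*(√65/(-15/22)) - 704) - 326015) = √((2*(√65*(-22/15)) - 704) - 326015) = √((2*(-22*√65/15) - 704) - 326015) = √((-44*√65/15 - 704) - 326015) = √((-704 - 44*√65/15) - 326015) = √(-326719 - 44*√65/15)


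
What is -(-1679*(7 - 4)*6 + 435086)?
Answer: -404864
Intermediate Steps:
-(-1679*(7 - 4)*6 + 435086) = -(-5037*6 + 435086) = -(-1679*18 + 435086) = -(-30222 + 435086) = -1*404864 = -404864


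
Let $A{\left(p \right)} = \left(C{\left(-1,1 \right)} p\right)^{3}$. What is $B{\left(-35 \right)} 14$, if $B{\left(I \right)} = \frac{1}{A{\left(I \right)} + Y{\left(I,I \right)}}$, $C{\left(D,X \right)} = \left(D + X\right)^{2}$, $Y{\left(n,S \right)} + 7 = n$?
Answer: $- \frac{1}{3} \approx -0.33333$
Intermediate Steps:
$Y{\left(n,S \right)} = -7 + n$
$A{\left(p \right)} = 0$ ($A{\left(p \right)} = \left(\left(-1 + 1\right)^{2} p\right)^{3} = \left(0^{2} p\right)^{3} = \left(0 p\right)^{3} = 0^{3} = 0$)
$B{\left(I \right)} = \frac{1}{-7 + I}$ ($B{\left(I \right)} = \frac{1}{0 + \left(-7 + I\right)} = \frac{1}{-7 + I}$)
$B{\left(-35 \right)} 14 = \frac{1}{-7 - 35} \cdot 14 = \frac{1}{-42} \cdot 14 = \left(- \frac{1}{42}\right) 14 = - \frac{1}{3}$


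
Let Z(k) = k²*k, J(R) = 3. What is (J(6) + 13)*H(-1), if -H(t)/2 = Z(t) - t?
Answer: 0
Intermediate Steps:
Z(k) = k³
H(t) = -2*t³ + 2*t (H(t) = -2*(t³ - t) = -2*t³ + 2*t)
(J(6) + 13)*H(-1) = (3 + 13)*(2*(-1)*(1 - 1*(-1)²)) = 16*(2*(-1)*(1 - 1*1)) = 16*(2*(-1)*(1 - 1)) = 16*(2*(-1)*0) = 16*0 = 0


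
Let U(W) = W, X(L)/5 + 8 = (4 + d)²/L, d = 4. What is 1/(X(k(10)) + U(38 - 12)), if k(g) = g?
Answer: 1/18 ≈ 0.055556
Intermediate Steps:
X(L) = -40 + 320/L (X(L) = -40 + 5*((4 + 4)²/L) = -40 + 5*(8²/L) = -40 + 5*(64/L) = -40 + 320/L)
1/(X(k(10)) + U(38 - 12)) = 1/((-40 + 320/10) + (38 - 12)) = 1/((-40 + 320*(⅒)) + 26) = 1/((-40 + 32) + 26) = 1/(-8 + 26) = 1/18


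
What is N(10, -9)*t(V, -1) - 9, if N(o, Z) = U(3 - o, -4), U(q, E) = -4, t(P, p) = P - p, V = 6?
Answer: -37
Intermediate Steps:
N(o, Z) = -4
N(10, -9)*t(V, -1) - 9 = -4*(6 - 1*(-1)) - 9 = -4*(6 + 1) - 9 = -4*7 - 9 = -28 - 9 = -37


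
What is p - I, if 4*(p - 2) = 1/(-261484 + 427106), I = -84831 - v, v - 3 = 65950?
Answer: 99893915569/662488 ≈ 1.5079e+5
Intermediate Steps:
v = 65953 (v = 3 + 65950 = 65953)
I = -150784 (I = -84831 - 1*65953 = -84831 - 65953 = -150784)
p = 1324977/662488 (p = 2 + 1/(4*(-261484 + 427106)) = 2 + (¼)/165622 = 2 + (¼)*(1/165622) = 2 + 1/662488 = 1324977/662488 ≈ 2.0000)
p - I = 1324977/662488 - 1*(-150784) = 1324977/662488 + 150784 = 99893915569/662488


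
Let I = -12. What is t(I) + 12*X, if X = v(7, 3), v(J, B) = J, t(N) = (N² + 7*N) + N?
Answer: 132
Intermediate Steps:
t(N) = N² + 8*N
X = 7
t(I) + 12*X = -12*(8 - 12) + 12*7 = -12*(-4) + 84 = 48 + 84 = 132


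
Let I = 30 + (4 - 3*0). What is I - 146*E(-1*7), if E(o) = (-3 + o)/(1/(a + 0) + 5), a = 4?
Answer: 6554/21 ≈ 312.10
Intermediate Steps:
E(o) = -4/7 + 4*o/21 (E(o) = (-3 + o)/(1/(4 + 0) + 5) = (-3 + o)/(1/4 + 5) = (-3 + o)/(¼ + 5) = (-3 + o)/(21/4) = (-3 + o)*(4/21) = -4/7 + 4*o/21)
I = 34 (I = 30 + (4 + 0) = 30 + 4 = 34)
I - 146*E(-1*7) = 34 - 146*(-4/7 + 4*(-1*7)/21) = 34 - 146*(-4/7 + (4/21)*(-7)) = 34 - 146*(-4/7 - 4/3) = 34 - 146*(-40/21) = 34 + 5840/21 = 6554/21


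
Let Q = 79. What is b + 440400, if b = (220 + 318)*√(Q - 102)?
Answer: 440400 + 538*I*√23 ≈ 4.404e+5 + 2580.2*I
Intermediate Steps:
b = 538*I*√23 (b = (220 + 318)*√(79 - 102) = 538*√(-23) = 538*(I*√23) = 538*I*√23 ≈ 2580.2*I)
b + 440400 = 538*I*√23 + 440400 = 440400 + 538*I*√23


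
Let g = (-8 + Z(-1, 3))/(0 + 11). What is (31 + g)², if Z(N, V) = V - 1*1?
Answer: 112225/121 ≈ 927.48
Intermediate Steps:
Z(N, V) = -1 + V (Z(N, V) = V - 1 = -1 + V)
g = -6/11 (g = (-8 + (-1 + 3))/(0 + 11) = (-8 + 2)/11 = -6*1/11 = -6/11 ≈ -0.54545)
(31 + g)² = (31 - 6/11)² = (335/11)² = 112225/121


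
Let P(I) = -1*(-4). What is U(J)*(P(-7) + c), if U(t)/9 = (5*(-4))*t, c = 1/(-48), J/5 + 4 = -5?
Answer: 128925/4 ≈ 32231.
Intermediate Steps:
J = -45 (J = -20 + 5*(-5) = -20 - 25 = -45)
P(I) = 4
c = -1/48 ≈ -0.020833
U(t) = -180*t (U(t) = 9*((5*(-4))*t) = 9*(-20*t) = -180*t)
U(J)*(P(-7) + c) = (-180*(-45))*(4 - 1/48) = 8100*(191/48) = 128925/4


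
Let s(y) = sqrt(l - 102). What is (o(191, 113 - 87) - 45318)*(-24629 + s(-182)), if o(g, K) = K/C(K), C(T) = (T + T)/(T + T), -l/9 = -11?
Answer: 1115496668 - 45292*I*sqrt(3) ≈ 1.1155e+9 - 78448.0*I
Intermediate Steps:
l = 99 (l = -9*(-11) = 99)
s(y) = I*sqrt(3) (s(y) = sqrt(99 - 102) = sqrt(-3) = I*sqrt(3))
C(T) = 1 (C(T) = (2*T)/((2*T)) = (2*T)*(1/(2*T)) = 1)
o(g, K) = K (o(g, K) = K/1 = K*1 = K)
(o(191, 113 - 87) - 45318)*(-24629 + s(-182)) = ((113 - 87) - 45318)*(-24629 + I*sqrt(3)) = (26 - 45318)*(-24629 + I*sqrt(3)) = -45292*(-24629 + I*sqrt(3)) = 1115496668 - 45292*I*sqrt(3)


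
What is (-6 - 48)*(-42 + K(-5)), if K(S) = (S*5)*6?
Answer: 10368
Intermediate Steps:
K(S) = 30*S (K(S) = (5*S)*6 = 30*S)
(-6 - 48)*(-42 + K(-5)) = (-6 - 48)*(-42 + 30*(-5)) = -54*(-42 - 150) = -54*(-192) = 10368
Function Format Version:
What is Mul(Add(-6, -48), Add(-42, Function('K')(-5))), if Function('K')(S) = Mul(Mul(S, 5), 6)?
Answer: 10368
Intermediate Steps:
Function('K')(S) = Mul(30, S) (Function('K')(S) = Mul(Mul(5, S), 6) = Mul(30, S))
Mul(Add(-6, -48), Add(-42, Function('K')(-5))) = Mul(Add(-6, -48), Add(-42, Mul(30, -5))) = Mul(-54, Add(-42, -150)) = Mul(-54, -192) = 10368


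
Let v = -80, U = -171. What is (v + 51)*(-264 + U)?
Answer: 12615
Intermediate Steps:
(v + 51)*(-264 + U) = (-80 + 51)*(-264 - 171) = -29*(-435) = 12615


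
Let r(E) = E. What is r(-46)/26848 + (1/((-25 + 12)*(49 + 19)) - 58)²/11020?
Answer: 2193285083971/7225170255680 ≈ 0.30356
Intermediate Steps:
r(-46)/26848 + (1/((-25 + 12)*(49 + 19)) - 58)²/11020 = -46/26848 + (1/((-25 + 12)*(49 + 19)) - 58)²/11020 = -46*1/26848 + (1/(-13*68) - 58)²*(1/11020) = -23/13424 + (1/(-884) - 58)²*(1/11020) = -23/13424 + (-1/884 - 58)²*(1/11020) = -23/13424 + (-51273/884)²*(1/11020) = -23/13424 + (2628920529/781456)*(1/11020) = -23/13424 + 2628920529/8611645120 = 2193285083971/7225170255680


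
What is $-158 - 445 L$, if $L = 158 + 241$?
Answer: $-177713$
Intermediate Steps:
$L = 399$
$-158 - 445 L = -158 - 177555 = -177713$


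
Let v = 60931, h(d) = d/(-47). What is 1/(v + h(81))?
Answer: 47/2863676 ≈ 1.6412e-5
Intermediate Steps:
h(d) = -d/47 (h(d) = d*(-1/47) = -d/47)
1/(v + h(81)) = 1/(60931 - 1/47*81) = 1/(60931 - 81/47) = 1/(2863676/47) = 47/2863676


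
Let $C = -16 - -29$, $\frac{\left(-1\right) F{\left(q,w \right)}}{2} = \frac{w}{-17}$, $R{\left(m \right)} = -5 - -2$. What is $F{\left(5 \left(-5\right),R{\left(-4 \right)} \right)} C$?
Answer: $- \frac{78}{17} \approx -4.5882$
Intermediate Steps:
$R{\left(m \right)} = -3$ ($R{\left(m \right)} = -5 + 2 = -3$)
$F{\left(q,w \right)} = \frac{2 w}{17}$ ($F{\left(q,w \right)} = - 2 \frac{w}{-17} = - 2 w \left(- \frac{1}{17}\right) = - 2 \left(- \frac{w}{17}\right) = \frac{2 w}{17}$)
$C = 13$ ($C = -16 + 29 = 13$)
$F{\left(5 \left(-5\right),R{\left(-4 \right)} \right)} C = \frac{2}{17} \left(-3\right) 13 = \left(- \frac{6}{17}\right) 13 = - \frac{78}{17}$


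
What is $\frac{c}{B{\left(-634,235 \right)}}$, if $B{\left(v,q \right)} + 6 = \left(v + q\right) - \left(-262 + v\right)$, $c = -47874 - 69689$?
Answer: $- \frac{117563}{491} \approx -239.44$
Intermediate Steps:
$c = -117563$ ($c = -47874 - 69689 = -117563$)
$B{\left(v,q \right)} = 256 + q$ ($B{\left(v,q \right)} = -6 + \left(\left(v + q\right) - \left(-262 + v\right)\right) = -6 + \left(\left(q + v\right) - \left(-262 + v\right)\right) = -6 + \left(262 + q\right) = 256 + q$)
$\frac{c}{B{\left(-634,235 \right)}} = - \frac{117563}{256 + 235} = - \frac{117563}{491}$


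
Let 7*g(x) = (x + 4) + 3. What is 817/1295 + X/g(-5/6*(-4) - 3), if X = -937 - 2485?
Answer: -46521658/14245 ≈ -3265.8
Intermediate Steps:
g(x) = 1 + x/7 (g(x) = ((x + 4) + 3)/7 = ((4 + x) + 3)/7 = (7 + x)/7 = 1 + x/7)
X = -3422
817/1295 + X/g(-5/6*(-4) - 3) = 817/1295 - 3422/(1 + (-5/6*(-4) - 3)/7) = 817*(1/1295) - 3422/(1 + (-5*⅙*(-4) - 3)/7) = 817/1295 - 3422/(1 + (-⅚*(-4) - 3)/7) = 817/1295 - 3422/(1 + (10/3 - 3)/7) = 817/1295 - 3422/(1 + (⅐)*(⅓)) = 817/1295 - 3422/(1 + 1/21) = 817/1295 - 3422/22/21 = 817/1295 - 3422*21/22 = 817/1295 - 35931/11 = -46521658/14245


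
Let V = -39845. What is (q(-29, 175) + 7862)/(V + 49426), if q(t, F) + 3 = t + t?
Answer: 7801/9581 ≈ 0.81422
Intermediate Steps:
q(t, F) = -3 + 2*t (q(t, F) = -3 + (t + t) = -3 + 2*t)
(q(-29, 175) + 7862)/(V + 49426) = ((-3 + 2*(-29)) + 7862)/(-39845 + 49426) = ((-3 - 58) + 7862)/9581 = (-61 + 7862)*(1/9581) = 7801*(1/9581) = 7801/9581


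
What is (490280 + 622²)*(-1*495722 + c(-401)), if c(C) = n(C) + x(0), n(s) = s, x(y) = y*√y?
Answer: -435181235172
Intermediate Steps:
x(y) = y^(3/2)
c(C) = C (c(C) = C + 0^(3/2) = C + 0 = C)
(490280 + 622²)*(-1*495722 + c(-401)) = (490280 + 622²)*(-1*495722 - 401) = (490280 + 386884)*(-495722 - 401) = 877164*(-496123) = -435181235172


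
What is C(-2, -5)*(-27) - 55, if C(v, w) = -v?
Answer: -109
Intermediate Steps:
C(-2, -5)*(-27) - 55 = -1*(-2)*(-27) - 55 = 2*(-27) - 55 = -54 - 55 = -109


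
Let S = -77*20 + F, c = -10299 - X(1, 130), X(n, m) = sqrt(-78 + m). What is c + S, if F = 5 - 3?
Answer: -11837 - 2*sqrt(13) ≈ -11844.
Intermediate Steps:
F = 2
c = -10299 - 2*sqrt(13) (c = -10299 - sqrt(-78 + 130) = -10299 - sqrt(52) = -10299 - 2*sqrt(13) ≈ -10306.)
S = -1538 (S = -77*20 + 2 = -1540 + 2 = -1538)
c + S = (-10299 - 2*sqrt(13)) - 1538 = -11837 - 2*sqrt(13)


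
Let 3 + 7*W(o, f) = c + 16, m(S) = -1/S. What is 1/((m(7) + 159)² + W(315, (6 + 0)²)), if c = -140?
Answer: 49/1235655 ≈ 3.9655e-5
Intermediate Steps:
W(o, f) = -127/7 (W(o, f) = -3/7 + (-140 + 16)/7 = -3/7 + (⅐)*(-124) = -3/7 - 124/7 = -127/7)
1/((m(7) + 159)² + W(315, (6 + 0)²)) = 1/((-1/7 + 159)² - 127/7) = 1/((-1*⅐ + 159)² - 127/7) = 1/((-⅐ + 159)² - 127/7) = 1/((1112/7)² - 127/7) = 1/(1236544/49 - 127/7) = 1/(1235655/49) = 49/1235655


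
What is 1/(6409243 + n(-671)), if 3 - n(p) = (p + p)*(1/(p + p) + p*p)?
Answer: 1/610632667 ≈ 1.6376e-9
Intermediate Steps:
n(p) = 3 - 2*p*(p² + 1/(2*p)) (n(p) = 3 - (p + p)*(1/(p + p) + p*p) = 3 - 2*p*(1/(2*p) + p²) = 3 - 2*p*(p² + 1/(2*p)))
1/(6409243 + n(-671)) = 1/(6409243 + (2 - 2*(-671)³)) = 1/(6409243 + (2 - 2*(-302111711))) = 1/(6409243 + (2 + 604223422)) = 1/(6409243 + 604223424) = 1/610632667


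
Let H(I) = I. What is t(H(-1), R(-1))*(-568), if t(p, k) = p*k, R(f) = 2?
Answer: 1136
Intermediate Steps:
t(p, k) = k*p
t(H(-1), R(-1))*(-568) = (2*(-1))*(-568) = -2*(-568) = 1136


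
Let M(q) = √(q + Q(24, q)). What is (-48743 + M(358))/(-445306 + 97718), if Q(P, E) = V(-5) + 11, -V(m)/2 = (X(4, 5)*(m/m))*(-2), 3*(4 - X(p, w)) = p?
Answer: 48743/347588 - √3417/1042764 ≈ 0.14018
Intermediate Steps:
X(p, w) = 4 - p/3
V(m) = 32/3 (V(m) = -2*(4 - ⅓*4)*(m/m)*(-2) = -2*(4 - 4/3)*1*(-2) = -2*(8/3)*1*(-2) = -16*(-2)/3 = -2*(-16/3) = 32/3)
Q(P, E) = 65/3 (Q(P, E) = 32/3 + 11 = 65/3)
M(q) = √(65/3 + q) (M(q) = √(q + 65/3) = √(65/3 + q))
(-48743 + M(358))/(-445306 + 97718) = (-48743 + √(195 + 9*358)/3)/(-445306 + 97718) = (-48743 + √(195 + 3222)/3)/(-347588) = (-48743 + √3417/3)*(-1/347588) = 48743/347588 - √3417/1042764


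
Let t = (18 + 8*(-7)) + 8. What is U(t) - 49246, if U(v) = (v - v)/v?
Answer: -49246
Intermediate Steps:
t = -30 (t = (18 - 56) + 8 = -38 + 8 = -30)
U(v) = 0 (U(v) = 0/v = 0)
U(t) - 49246 = 0 - 49246 = -49246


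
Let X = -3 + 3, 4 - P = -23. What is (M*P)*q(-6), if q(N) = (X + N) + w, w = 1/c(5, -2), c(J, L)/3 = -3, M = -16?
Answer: 2640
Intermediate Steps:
c(J, L) = -9 (c(J, L) = 3*(-3) = -9)
P = 27 (P = 4 - 1*(-23) = 4 + 23 = 27)
X = 0
w = -⅑ (w = 1/(-9) = -⅑ ≈ -0.11111)
q(N) = -⅑ + N (q(N) = (0 + N) - ⅑ = N - ⅑ = -⅑ + N)
(M*P)*q(-6) = (-16*27)*(-⅑ - 6) = -432*(-55/9) = 2640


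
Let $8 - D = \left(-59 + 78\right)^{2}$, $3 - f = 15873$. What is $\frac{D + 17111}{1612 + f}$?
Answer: $- \frac{8379}{7129} \approx -1.1753$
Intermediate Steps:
$f = -15870$ ($f = 3 - 15873 = -15870$)
$D = -353$ ($D = 8 - \left(-59 + 78\right)^{2} = 8 - 19^{2} = 8 - 361 = -353$)
$\frac{D + 17111}{1612 + f} = \frac{-353 + 17111}{1612 - 15870} = \frac{16758}{-14258} = 16758 \left(- \frac{1}{14258}\right) = - \frac{8379}{7129}$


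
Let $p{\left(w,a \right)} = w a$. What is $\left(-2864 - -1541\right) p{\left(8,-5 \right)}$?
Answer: $52920$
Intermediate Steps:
$p{\left(w,a \right)} = a w$
$\left(-2864 - -1541\right) p{\left(8,-5 \right)} = \left(-2864 - -1541\right) \left(\left(-5\right) 8\right) = \left(-2864 + 1541\right) \left(-40\right) = \left(-1323\right) \left(-40\right) = 52920$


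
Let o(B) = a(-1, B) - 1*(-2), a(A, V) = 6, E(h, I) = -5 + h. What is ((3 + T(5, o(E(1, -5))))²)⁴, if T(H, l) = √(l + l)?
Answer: 5764801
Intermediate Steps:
o(B) = 8 (o(B) = 6 - 1*(-2) = 6 + 2 = 8)
T(H, l) = √2*√l (T(H, l) = √(2*l) = √2*√l)
((3 + T(5, o(E(1, -5))))²)⁴ = ((3 + √2*√8)²)⁴ = ((3 + √2*(2*√2))²)⁴ = ((3 + 4)²)⁴ = (7²)⁴ = 49⁴ = 5764801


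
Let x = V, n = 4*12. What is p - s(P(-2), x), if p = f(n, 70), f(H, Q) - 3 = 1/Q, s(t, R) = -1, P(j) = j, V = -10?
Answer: 281/70 ≈ 4.0143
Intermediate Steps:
n = 48
x = -10
f(H, Q) = 3 + 1/Q
p = 211/70 (p = 3 + 1/70 = 211/70 ≈ 3.0143)
p - s(P(-2), x) = 211/70 - 1*(-1) = 211/70 + 1 = 281/70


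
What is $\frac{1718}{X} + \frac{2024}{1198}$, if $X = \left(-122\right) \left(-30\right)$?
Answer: $\frac{2366501}{1096170} \approx 2.1589$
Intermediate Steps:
$X = 3660$
$\frac{1718}{X} + \frac{2024}{1198} = \frac{1718}{3660} + \frac{2024}{1198} = 1718 \cdot \frac{1}{3660} + 2024 \cdot \frac{1}{1198} = \frac{859}{1830} + \frac{1012}{599} = \frac{2366501}{1096170}$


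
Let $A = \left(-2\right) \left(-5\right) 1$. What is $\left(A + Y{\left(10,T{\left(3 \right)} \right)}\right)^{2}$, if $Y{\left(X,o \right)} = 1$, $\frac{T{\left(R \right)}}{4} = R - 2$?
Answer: $121$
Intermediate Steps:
$T{\left(R \right)} = -8 + 4 R$ ($T{\left(R \right)} = 4 \left(R - 2\right) = 4 \left(-2 + R\right) = -8 + 4 R$)
$A = 10$ ($A = 10 \cdot 1 = 10$)
$\left(A + Y{\left(10,T{\left(3 \right)} \right)}\right)^{2} = \left(10 + 1\right)^{2} = 11^{2} = 121$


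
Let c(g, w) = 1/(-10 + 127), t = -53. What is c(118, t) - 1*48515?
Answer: -5676254/117 ≈ -48515.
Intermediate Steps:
c(g, w) = 1/117
c(118, t) - 1*48515 = 1/117 - 1*48515 = 1/117 - 48515 = -5676254/117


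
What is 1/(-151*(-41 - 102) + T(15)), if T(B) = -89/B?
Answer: 15/323806 ≈ 4.6324e-5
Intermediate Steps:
1/(-151*(-41 - 102) + T(15)) = 1/(-151*(-41 - 102) - 89/15) = 1/(-151*(-143) - 89*1/15) = 1/(21593 - 89/15) = 1/(323806/15) = 15/323806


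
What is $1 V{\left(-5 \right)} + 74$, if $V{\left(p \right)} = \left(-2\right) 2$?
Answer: $70$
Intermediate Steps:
$V{\left(p \right)} = -4$
$1 V{\left(-5 \right)} + 74 = 1 \left(-4\right) + 74 = -4 + 74 = 70$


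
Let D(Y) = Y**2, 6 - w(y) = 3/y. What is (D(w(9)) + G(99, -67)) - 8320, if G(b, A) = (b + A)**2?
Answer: -65375/9 ≈ -7263.9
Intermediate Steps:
w(y) = 6 - 3/y
G(b, A) = (A + b)**2
(D(w(9)) + G(99, -67)) - 8320 = ((6 - 3/9)**2 + (-67 + 99)**2) - 8320 = ((6 - 3*1/9)**2 + 32**2) - 8320 = ((6 - 1/3)**2 + 1024) - 8320 = ((17/3)**2 + 1024) - 8320 = (289/9 + 1024) - 8320 = 9505/9 - 8320 = -65375/9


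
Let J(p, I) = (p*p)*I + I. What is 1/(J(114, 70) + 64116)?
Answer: 1/973906 ≈ 1.0268e-6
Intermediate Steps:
J(p, I) = I + I*p² (J(p, I) = p²*I + I = I*p² + I = I + I*p²)
1/(J(114, 70) + 64116) = 1/(70*(1 + 114²) + 64116) = 1/(70*(1 + 12996) + 64116) = 1/(70*12997 + 64116) = 1/(909790 + 64116) = 1/973906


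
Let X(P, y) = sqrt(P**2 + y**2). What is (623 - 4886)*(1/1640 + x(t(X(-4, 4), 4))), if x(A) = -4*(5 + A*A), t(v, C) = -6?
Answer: 1146572217/1640 ≈ 6.9913e+5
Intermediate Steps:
x(A) = -20 - 4*A**2 (x(A) = -4*(5 + A**2) = -20 - 4*A**2)
(623 - 4886)*(1/1640 + x(t(X(-4, 4), 4))) = (623 - 4886)*(1/1640 + (-20 - 4*(-6)**2)) = -4263*(1/1640 + (-20 - 4*36)) = -4263*(1/1640 + (-20 - 144)) = -4263*(1/1640 - 164) = -4263*(-268959/1640) = 1146572217/1640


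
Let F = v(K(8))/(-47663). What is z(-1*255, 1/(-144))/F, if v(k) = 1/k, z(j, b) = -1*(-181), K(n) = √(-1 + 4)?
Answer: -8627003*√3 ≈ -1.4942e+7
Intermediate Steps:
K(n) = √3
z(j, b) = 181
F = -√3/142989 (F = 1/(√3*(-47663)) = (√3/3)*(-1/47663) = -√3/142989 ≈ -1.2113e-5)
z(-1*255, 1/(-144))/F = 181/((-√3/142989)) = 181*(-47663*√3) = -8627003*√3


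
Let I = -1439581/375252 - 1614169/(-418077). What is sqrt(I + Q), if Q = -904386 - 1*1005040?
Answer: I*sqrt(145049554528845291493720013)/8715790578 ≈ 1381.8*I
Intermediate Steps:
Q = -1909426 (Q = -904386 - 1005040 = -1909426)
I = 1288146617/52294743468 (I = -1439581*1/375252 - 1614169*(-1/418077) = -1439581/375252 + 1614169/418077 = 1288146617/52294743468 ≈ 0.024632)
sqrt(I + Q) = sqrt(1288146617/52294743468 - 1909426) = sqrt(-99852941552982751/52294743468) = I*sqrt(145049554528845291493720013)/8715790578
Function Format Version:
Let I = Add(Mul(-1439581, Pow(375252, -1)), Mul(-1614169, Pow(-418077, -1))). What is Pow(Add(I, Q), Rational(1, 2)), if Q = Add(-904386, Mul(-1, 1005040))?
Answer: Mul(Rational(1, 8715790578), I, Pow(145049554528845291493720013, Rational(1, 2))) ≈ Mul(1381.8, I)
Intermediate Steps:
Q = -1909426 (Q = Add(-904386, -1005040) = -1909426)
I = Rational(1288146617, 52294743468) (I = Add(Mul(-1439581, Rational(1, 375252)), Mul(-1614169, Rational(-1, 418077))) = Add(Rational(-1439581, 375252), Rational(1614169, 418077)) = Rational(1288146617, 52294743468) ≈ 0.024632)
Pow(Add(I, Q), Rational(1, 2)) = Pow(Add(Rational(1288146617, 52294743468), -1909426), Rational(1, 2)) = Pow(Rational(-99852941552982751, 52294743468), Rational(1, 2)) = Mul(Rational(1, 8715790578), I, Pow(145049554528845291493720013, Rational(1, 2)))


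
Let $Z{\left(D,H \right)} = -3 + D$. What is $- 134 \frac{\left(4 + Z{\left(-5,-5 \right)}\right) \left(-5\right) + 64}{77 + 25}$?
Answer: $- \frac{1876}{17} \approx -110.35$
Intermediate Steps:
$- 134 \frac{\left(4 + Z{\left(-5,-5 \right)}\right) \left(-5\right) + 64}{77 + 25} = - 134 \frac{\left(4 - 8\right) \left(-5\right) + 64}{77 + 25} = - 134 \frac{\left(4 - 8\right) \left(-5\right) + 64}{102} = - 134 \left(\left(-4\right) \left(-5\right) + 64\right) \frac{1}{102} = - 134 \left(20 + 64\right) \frac{1}{102} = - 134 \cdot 84 \cdot \frac{1}{102} = \left(-134\right) \frac{14}{17} = - \frac{1876}{17}$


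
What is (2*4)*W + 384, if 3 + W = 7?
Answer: 416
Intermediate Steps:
W = 4 (W = -3 + 7 = 4)
(2*4)*W + 384 = (2*4)*4 + 384 = 8*4 + 384 = 32 + 384 = 416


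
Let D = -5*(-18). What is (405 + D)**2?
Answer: 245025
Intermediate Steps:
D = 90
(405 + D)**2 = (405 + 90)**2 = 495**2 = 245025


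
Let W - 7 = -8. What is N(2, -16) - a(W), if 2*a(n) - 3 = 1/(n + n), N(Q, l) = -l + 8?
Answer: 91/4 ≈ 22.750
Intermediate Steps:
N(Q, l) = 8 - l
W = -1 (W = 7 - 8 = -1)
a(n) = 3/2 + 1/(4*n) (a(n) = 3/2 + 1/(2*(n + n)) = 3/2 + 1/(2*((2*n))) = 3/2 + (1/(2*n))/2 = 3/2 + 1/(4*n))
N(2, -16) - a(W) = (8 - 1*(-16)) - (1 + 6*(-1))/(4*(-1)) = (8 + 16) - (-1)*(1 - 6)/4 = 24 - (-1)*(-5)/4 = 24 - 1*5/4 = 24 - 5/4 = 91/4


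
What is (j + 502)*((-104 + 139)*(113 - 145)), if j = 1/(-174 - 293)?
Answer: -262564960/467 ≈ -5.6224e+5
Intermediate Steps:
j = -1/467 (j = 1/(-467) = -1/467 ≈ -0.0021413)
(j + 502)*((-104 + 139)*(113 - 145)) = (-1/467 + 502)*((-104 + 139)*(113 - 145)) = 234433*(35*(-32))/467 = (234433/467)*(-1120) = -262564960/467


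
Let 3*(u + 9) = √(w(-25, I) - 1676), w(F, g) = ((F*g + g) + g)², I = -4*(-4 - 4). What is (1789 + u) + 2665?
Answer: 4445 + 2*√135005/3 ≈ 4690.0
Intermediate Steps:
I = 32 (I = -4*(-8) = 32)
w(F, g) = (2*g + F*g)² (w(F, g) = ((g + F*g) + g)² = (2*g + F*g)²)
u = -9 + 2*√135005/3 (u = -9 + √(32²*(2 - 25)² - 1676)/3 = -9 + √(1024*(-23)² - 1676)/3 = -9 + √(1024*529 - 1676)/3 = -9 + √(541696 - 1676)/3 = -9 + √540020/3 = -9 + (2*√135005)/3 = -9 + 2*√135005/3 ≈ 235.95)
(1789 + u) + 2665 = (1789 + (-9 + 2*√135005/3)) + 2665 = (1780 + 2*√135005/3) + 2665 = 4445 + 2*√135005/3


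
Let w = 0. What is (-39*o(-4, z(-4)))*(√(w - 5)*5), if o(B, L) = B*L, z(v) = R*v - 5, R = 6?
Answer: -22620*I*√5 ≈ -50580.0*I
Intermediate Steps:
z(v) = -5 + 6*v (z(v) = 6*v - 5 = -5 + 6*v)
(-39*o(-4, z(-4)))*(√(w - 5)*5) = (-(-156)*(-5 + 6*(-4)))*(√(0 - 5)*5) = (-(-156)*(-5 - 24))*(√(-5)*5) = (-(-156)*(-29))*((I*√5)*5) = (-39*116)*(5*I*√5) = -22620*I*√5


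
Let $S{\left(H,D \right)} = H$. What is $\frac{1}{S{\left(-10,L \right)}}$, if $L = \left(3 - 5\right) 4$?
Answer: $- \frac{1}{10} \approx -0.1$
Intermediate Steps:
$L = -8$ ($L = \left(-2\right) 4 = -8$)
$\frac{1}{S{\left(-10,L \right)}} = \frac{1}{-10} = - \frac{1}{10}$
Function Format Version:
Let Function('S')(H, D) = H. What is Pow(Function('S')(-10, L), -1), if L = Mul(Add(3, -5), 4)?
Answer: Rational(-1, 10) ≈ -0.10000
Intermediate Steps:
L = -8 (L = Mul(-2, 4) = -8)
Pow(Function('S')(-10, L), -1) = Pow(-10, -1) = Rational(-1, 10)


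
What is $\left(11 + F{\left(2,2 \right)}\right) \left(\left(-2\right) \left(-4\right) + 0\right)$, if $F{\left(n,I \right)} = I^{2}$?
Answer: $120$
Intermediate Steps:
$\left(11 + F{\left(2,2 \right)}\right) \left(\left(-2\right) \left(-4\right) + 0\right) = \left(11 + 2^{2}\right) \left(\left(-2\right) \left(-4\right) + 0\right) = \left(11 + 4\right) \left(8 + 0\right) = 15 \cdot 8 = 120$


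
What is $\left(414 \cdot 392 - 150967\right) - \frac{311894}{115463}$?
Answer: $\frac{1306844729}{115463} \approx 11318.0$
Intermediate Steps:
$\left(414 \cdot 392 - 150967\right) - \frac{311894}{115463} = \left(162288 - 150967\right) - \frac{311894}{115463} = 11321 - \frac{311894}{115463} = \frac{1306844729}{115463}$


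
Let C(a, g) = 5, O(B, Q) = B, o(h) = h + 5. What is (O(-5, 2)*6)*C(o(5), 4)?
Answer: -150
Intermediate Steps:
o(h) = 5 + h
(O(-5, 2)*6)*C(o(5), 4) = -5*6*5 = -30*5 = -150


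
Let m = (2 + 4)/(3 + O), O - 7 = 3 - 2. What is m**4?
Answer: 1296/14641 ≈ 0.088519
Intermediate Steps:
O = 8 (O = 7 + (3 - 2) = 7 + 1 = 8)
m = 6/11 (m = (2 + 4)/(3 + 8) = 6/11 ≈ 0.54545)
m**4 = (6/11)**4 = 1296/14641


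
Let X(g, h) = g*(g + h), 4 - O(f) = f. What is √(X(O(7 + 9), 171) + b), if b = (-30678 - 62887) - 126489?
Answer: I*√221962 ≈ 471.13*I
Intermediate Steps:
O(f) = 4 - f
b = -220054 (b = -93565 - 126489 = -220054)
√(X(O(7 + 9), 171) + b) = √((4 - (7 + 9))*((4 - (7 + 9)) + 171) - 220054) = √((4 - 1*16)*((4 - 1*16) + 171) - 220054) = √((4 - 16)*((4 - 16) + 171) - 220054) = √(-12*(-12 + 171) - 220054) = √(-12*159 - 220054) = √(-1908 - 220054) = √(-221962) = I*√221962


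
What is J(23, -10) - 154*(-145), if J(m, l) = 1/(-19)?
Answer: 424269/19 ≈ 22330.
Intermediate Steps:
J(m, l) = -1/19
J(23, -10) - 154*(-145) = -1/19 - 154*(-145) = -1/19 + 22330 = 424269/19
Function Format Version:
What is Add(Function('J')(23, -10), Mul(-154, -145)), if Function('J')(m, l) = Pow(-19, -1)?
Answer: Rational(424269, 19) ≈ 22330.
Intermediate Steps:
Function('J')(m, l) = Rational(-1, 19)
Add(Function('J')(23, -10), Mul(-154, -145)) = Add(Rational(-1, 19), Mul(-154, -145)) = Add(Rational(-1, 19), 22330) = Rational(424269, 19)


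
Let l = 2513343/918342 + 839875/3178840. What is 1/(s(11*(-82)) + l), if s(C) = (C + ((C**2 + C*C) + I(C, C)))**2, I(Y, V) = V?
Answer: 97308742776/257083681154775675852595 ≈ 3.7851e-13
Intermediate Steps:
l = 292026924979/97308742776 (l = 2513343*(1/918342) + 839875*(1/3178840) = 837781/306114 + 167975/635768 = 292026924979/97308742776 ≈ 3.0010)
s(C) = (2*C + 2*C**2)**2 (s(C) = (C + ((C**2 + C*C) + C))**2 = (C + ((C**2 + C**2) + C))**2 = (C + (2*C**2 + C))**2 = (C + (C + 2*C**2))**2 = (2*C + 2*C**2)**2)
1/(s(11*(-82)) + l) = 1/(4*(11*(-82))**2*(1 + 11*(-82))**2 + 292026924979/97308742776) = 1/(4*(-902)**2*(1 - 902)**2 + 292026924979/97308742776) = 1/(4*813604*(-901)**2 + 292026924979/97308742776) = 1/(4*813604*811801 + 292026924979/97308742776) = 1/(2641938163216 + 292026924979/97308742776) = 1/(257083681154775675852595/97308742776) = 97308742776/257083681154775675852595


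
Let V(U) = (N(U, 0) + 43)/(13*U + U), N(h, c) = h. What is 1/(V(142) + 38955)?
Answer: 1988/77442725 ≈ 2.5671e-5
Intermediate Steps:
V(U) = (43 + U)/(14*U) (V(U) = (U + 43)/(13*U + U) = (43 + U)/((14*U)) = (43 + U)*(1/(14*U)) = (43 + U)/(14*U))
1/(V(142) + 38955) = 1/((1/14)*(43 + 142)/142 + 38955) = 1/((1/14)*(1/142)*185 + 38955) = 1/(185/1988 + 38955) = 1/(77442725/1988) = 1988/77442725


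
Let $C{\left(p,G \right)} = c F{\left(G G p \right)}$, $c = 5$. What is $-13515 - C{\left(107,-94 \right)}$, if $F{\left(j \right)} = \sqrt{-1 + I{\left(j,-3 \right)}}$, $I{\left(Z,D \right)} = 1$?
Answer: $-13515$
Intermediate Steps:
$F{\left(j \right)} = 0$ ($F{\left(j \right)} = \sqrt{-1 + 1} = \sqrt{0} = 0$)
$C{\left(p,G \right)} = 0$ ($C{\left(p,G \right)} = 5 \cdot 0 = 0$)
$-13515 - C{\left(107,-94 \right)} = -13515 - 0 = -13515 + 0 = -13515$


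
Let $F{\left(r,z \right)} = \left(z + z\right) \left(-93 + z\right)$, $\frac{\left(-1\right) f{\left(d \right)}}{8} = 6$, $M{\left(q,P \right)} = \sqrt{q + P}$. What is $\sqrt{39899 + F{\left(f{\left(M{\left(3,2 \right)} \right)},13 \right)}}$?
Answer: $\sqrt{37819} \approx 194.47$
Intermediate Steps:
$M{\left(q,P \right)} = \sqrt{P + q}$
$f{\left(d \right)} = -48$ ($f{\left(d \right)} = \left(-8\right) 6 = -48$)
$F{\left(r,z \right)} = 2 z \left(-93 + z\right)$
$\sqrt{39899 + F{\left(f{\left(M{\left(3,2 \right)} \right)},13 \right)}} = \sqrt{39899 + 2 \cdot 13 \left(-93 + 13\right)} = \sqrt{39899 + 2 \cdot 13 \left(-80\right)} = \sqrt{39899 - 2080} = \sqrt{37819}$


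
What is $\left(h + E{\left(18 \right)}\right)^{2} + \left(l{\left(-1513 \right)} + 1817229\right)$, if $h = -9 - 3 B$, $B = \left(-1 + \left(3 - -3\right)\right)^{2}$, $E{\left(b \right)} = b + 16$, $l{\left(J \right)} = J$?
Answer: $1818216$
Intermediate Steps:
$E{\left(b \right)} = 16 + b$
$B = 25$ ($B = \left(-1 + \left(3 + 3\right)\right)^{2} = \left(-1 + 6\right)^{2} = 5^{2} = 25$)
$h = -84$ ($h = -9 - 75 = -84$)
$\left(h + E{\left(18 \right)}\right)^{2} + \left(l{\left(-1513 \right)} + 1817229\right) = \left(-84 + \left(16 + 18\right)\right)^{2} + \left(-1513 + 1817229\right) = \left(-84 + 34\right)^{2} + 1815716 = \left(-50\right)^{2} + 1815716 = 2500 + 1815716 = 1818216$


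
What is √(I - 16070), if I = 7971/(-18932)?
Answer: I*√1439992583663/9466 ≈ 126.77*I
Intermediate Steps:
I = -7971/18932 (I = 7971*(-1/18932) = -7971/18932 ≈ -0.42103)
√(I - 16070) = √(-7971/18932 - 16070) = √(-304245211/18932) = I*√1439992583663/9466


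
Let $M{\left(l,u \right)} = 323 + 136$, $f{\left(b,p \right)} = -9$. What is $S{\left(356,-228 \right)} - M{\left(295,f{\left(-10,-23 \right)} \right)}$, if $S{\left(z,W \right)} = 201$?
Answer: $-258$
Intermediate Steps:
$M{\left(l,u \right)} = 459$
$S{\left(356,-228 \right)} - M{\left(295,f{\left(-10,-23 \right)} \right)} = 201 - 459 = -258$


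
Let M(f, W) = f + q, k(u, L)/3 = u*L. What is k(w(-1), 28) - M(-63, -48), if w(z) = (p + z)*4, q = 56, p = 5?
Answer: 1351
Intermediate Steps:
w(z) = 20 + 4*z (w(z) = (5 + z)*4 = 20 + 4*z)
k(u, L) = 3*L*u (k(u, L) = 3*(u*L) = 3*(L*u) = 3*L*u)
M(f, W) = 56 + f (M(f, W) = f + 56 = 56 + f)
k(w(-1), 28) - M(-63, -48) = 3*28*(20 + 4*(-1)) - (56 - 63) = 3*28*(20 - 4) - 1*(-7) = 3*28*16 + 7 = 1344 + 7 = 1351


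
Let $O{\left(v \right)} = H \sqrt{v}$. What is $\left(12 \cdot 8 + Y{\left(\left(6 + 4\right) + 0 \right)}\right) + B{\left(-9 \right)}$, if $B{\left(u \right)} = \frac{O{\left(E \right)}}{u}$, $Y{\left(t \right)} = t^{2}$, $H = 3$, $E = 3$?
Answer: $196 - \frac{\sqrt{3}}{3} \approx 195.42$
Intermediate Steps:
$O{\left(v \right)} = 3 \sqrt{v}$
$B{\left(u \right)} = \frac{3 \sqrt{3}}{u}$
$\left(12 \cdot 8 + Y{\left(\left(6 + 4\right) + 0 \right)}\right) + B{\left(-9 \right)} = \left(12 \cdot 8 + \left(\left(6 + 4\right) + 0\right)^{2}\right) + \frac{3 \sqrt{3}}{-9} = \left(96 + \left(10 + 0\right)^{2}\right) + 3 \sqrt{3} \left(- \frac{1}{9}\right) = \left(96 + 10^{2}\right) - \frac{\sqrt{3}}{3} = \left(96 + 100\right) - \frac{\sqrt{3}}{3} = 196 - \frac{\sqrt{3}}{3}$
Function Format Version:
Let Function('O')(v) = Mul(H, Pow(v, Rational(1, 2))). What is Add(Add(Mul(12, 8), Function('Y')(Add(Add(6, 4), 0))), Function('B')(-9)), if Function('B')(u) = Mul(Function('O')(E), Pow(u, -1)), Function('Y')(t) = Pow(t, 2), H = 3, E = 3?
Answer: Add(196, Mul(Rational(-1, 3), Pow(3, Rational(1, 2)))) ≈ 195.42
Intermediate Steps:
Function('O')(v) = Mul(3, Pow(v, Rational(1, 2)))
Function('B')(u) = Mul(3, Pow(3, Rational(1, 2)), Pow(u, -1)) (Function('B')(u) = Mul(Mul(3, Pow(3, Rational(1, 2))), Pow(u, -1)) = Mul(3, Pow(3, Rational(1, 2)), Pow(u, -1)))
Add(Add(Mul(12, 8), Function('Y')(Add(Add(6, 4), 0))), Function('B')(-9)) = Add(Add(Mul(12, 8), Pow(Add(Add(6, 4), 0), 2)), Mul(3, Pow(3, Rational(1, 2)), Pow(-9, -1))) = Add(Add(96, Pow(Add(10, 0), 2)), Mul(3, Pow(3, Rational(1, 2)), Rational(-1, 9))) = Add(Add(96, Pow(10, 2)), Mul(Rational(-1, 3), Pow(3, Rational(1, 2)))) = Add(Add(96, 100), Mul(Rational(-1, 3), Pow(3, Rational(1, 2)))) = Add(196, Mul(Rational(-1, 3), Pow(3, Rational(1, 2))))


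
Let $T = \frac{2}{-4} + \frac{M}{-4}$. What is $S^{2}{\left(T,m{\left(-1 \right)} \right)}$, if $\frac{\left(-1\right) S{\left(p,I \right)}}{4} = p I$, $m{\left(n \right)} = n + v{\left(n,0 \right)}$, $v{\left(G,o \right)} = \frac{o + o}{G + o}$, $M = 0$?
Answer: $4$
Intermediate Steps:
$v{\left(G,o \right)} = \frac{2 o}{G + o}$
$m{\left(n \right)} = n$ ($m{\left(n \right)} = n + 2 \cdot 0 \frac{1}{n + 0} = n + 2 \cdot 0 \frac{1}{n} = n + 0 = n$)
$T = - \frac{1}{2}$ ($T = \frac{2}{-4} + \frac{0}{-4} = 2 \left(- \frac{1}{4}\right) + 0 \left(- \frac{1}{4}\right) = - \frac{1}{2} + 0 = - \frac{1}{2} \approx -0.5$)
$S{\left(p,I \right)} = - 4 I p$ ($S{\left(p,I \right)} = - 4 p I = - 4 I p$)
$S^{2}{\left(T,m{\left(-1 \right)} \right)} = \left(\left(-4\right) \left(-1\right) \left(- \frac{1}{2}\right)\right)^{2} = \left(-2\right)^{2} = 4$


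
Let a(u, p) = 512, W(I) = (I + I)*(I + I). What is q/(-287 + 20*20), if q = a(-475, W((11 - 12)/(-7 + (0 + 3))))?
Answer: 512/113 ≈ 4.5310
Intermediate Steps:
W(I) = 4*I**2 (W(I) = (2*I)*(2*I) = 4*I**2)
q = 512
q/(-287 + 20*20) = 512/(-287 + 20*20) = 512/(-287 + 400) = 512/113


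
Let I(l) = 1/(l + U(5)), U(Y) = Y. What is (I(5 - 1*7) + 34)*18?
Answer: 618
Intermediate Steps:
I(l) = 1/(5 + l) (I(l) = 1/(l + 5) = 1/(5 + l))
(I(5 - 1*7) + 34)*18 = (1/(5 + (5 - 1*7)) + 34)*18 = (1/(5 + (5 - 7)) + 34)*18 = (1/(5 - 2) + 34)*18 = (1/3 + 34)*18 = (103/3)*18 = 618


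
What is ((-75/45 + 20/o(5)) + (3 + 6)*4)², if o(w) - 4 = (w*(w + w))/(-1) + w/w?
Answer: 93025/81 ≈ 1148.5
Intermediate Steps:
o(w) = 5 - 2*w² (o(w) = 4 + ((w*(w + w))/(-1) + w/w) = 4 + ((w*(2*w))*(-1) + 1) = 4 + ((2*w²)*(-1) + 1) = 4 + (-2*w² + 1) = 4 + (1 - 2*w²) = 5 - 2*w²)
((-75/45 + 20/o(5)) + (3 + 6)*4)² = ((-75/45 + 20/(5 - 2*5²)) + (3 + 6)*4)² = ((-75*1/45 + 20/(5 - 2*25)) + 9*4)² = ((-5/3 + 20/(5 - 50)) + 36)² = ((-5/3 + 20/(-45)) + 36)² = ((-5/3 + 20*(-1/45)) + 36)² = ((-5/3 - 4/9) + 36)² = (-19/9 + 36)² = (305/9)² = 93025/81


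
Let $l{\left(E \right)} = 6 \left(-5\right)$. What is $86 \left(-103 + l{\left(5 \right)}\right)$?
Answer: $-11438$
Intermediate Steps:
$l{\left(E \right)} = -30$
$86 \left(-103 + l{\left(5 \right)}\right) = 86 \left(-103 - 30\right) = 86 \left(-133\right) = -11438$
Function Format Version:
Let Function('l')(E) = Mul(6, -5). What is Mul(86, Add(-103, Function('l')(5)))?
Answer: -11438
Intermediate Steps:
Function('l')(E) = -30
Mul(86, Add(-103, Function('l')(5))) = Mul(86, Add(-103, -30)) = Mul(86, -133) = -11438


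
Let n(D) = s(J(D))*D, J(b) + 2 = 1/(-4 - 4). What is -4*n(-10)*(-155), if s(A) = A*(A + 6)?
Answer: 408425/8 ≈ 51053.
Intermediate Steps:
J(b) = -17/8 (J(b) = -2 + 1/(-4 - 4) = -2 + 1/(-8) = -2 - ⅛ = -17/8)
s(A) = A*(6 + A)
n(D) = -527*D/64 (n(D) = (-17*(6 - 17/8)/8)*D = (-17/8*31/8)*D = -527*D/64)
-4*n(-10)*(-155) = -(-527)*(-10)/16*(-155) = -4*2635/32*(-155) = -2635/8*(-155) = 408425/8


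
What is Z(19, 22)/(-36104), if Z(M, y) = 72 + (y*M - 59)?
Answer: -431/36104 ≈ -0.011938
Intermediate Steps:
Z(M, y) = 13 + M*y (Z(M, y) = 72 + (M*y - 59) = 72 + (-59 + M*y) = 13 + M*y)
Z(19, 22)/(-36104) = (13 + 19*22)/(-36104) = (13 + 418)*(-1/36104) = 431*(-1/36104) = -431/36104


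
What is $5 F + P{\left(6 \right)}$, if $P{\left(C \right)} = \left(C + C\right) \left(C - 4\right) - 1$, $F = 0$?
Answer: $23$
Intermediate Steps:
$P{\left(C \right)} = -1 + 2 C \left(-4 + C\right)$ ($P{\left(C \right)} = 2 C \left(-4 + C\right) - 1 = -1 + 2 C \left(-4 + C\right)$)
$5 F + P{\left(6 \right)} = 5 \cdot 0 - \left(49 - 72\right) = 0 - -23 = 0 + 23 = 23$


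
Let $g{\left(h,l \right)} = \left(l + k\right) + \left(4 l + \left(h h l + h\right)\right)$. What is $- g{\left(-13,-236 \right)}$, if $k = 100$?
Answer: $40977$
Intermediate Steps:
$g{\left(h,l \right)} = 100 + h + 5 l + l h^{2}$ ($g{\left(h,l \right)} = \left(l + 100\right) + \left(4 l + \left(h h l + h\right)\right) = \left(100 + l\right) + \left(4 l + \left(h^{2} l + h\right)\right) = \left(100 + l\right) + \left(4 l + \left(l h^{2} + h\right)\right) = \left(100 + l\right) + \left(4 l + \left(h + l h^{2}\right)\right) = \left(100 + l\right) + \left(h + 4 l + l h^{2}\right) = 100 + h + 5 l + l h^{2}$)
$- g{\left(-13,-236 \right)} = - (100 - 13 + 5 \left(-236\right) - 236 \left(-13\right)^{2}) = - (100 - 13 - 1180 - 39884) = \left(-1\right) \left(-40977\right) = 40977$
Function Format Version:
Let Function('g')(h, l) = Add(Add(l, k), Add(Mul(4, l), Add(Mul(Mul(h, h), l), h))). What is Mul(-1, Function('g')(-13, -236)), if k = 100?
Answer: 40977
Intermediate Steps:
Function('g')(h, l) = Add(100, h, Mul(5, l), Mul(l, Pow(h, 2))) (Function('g')(h, l) = Add(Add(l, 100), Add(Mul(4, l), Add(Mul(Mul(h, h), l), h))) = Add(Add(100, l), Add(Mul(4, l), Add(Mul(Pow(h, 2), l), h))) = Add(Add(100, l), Add(Mul(4, l), Add(Mul(l, Pow(h, 2)), h))) = Add(Add(100, l), Add(Mul(4, l), Add(h, Mul(l, Pow(h, 2))))) = Add(Add(100, l), Add(h, Mul(4, l), Mul(l, Pow(h, 2)))) = Add(100, h, Mul(5, l), Mul(l, Pow(h, 2))))
Mul(-1, Function('g')(-13, -236)) = Mul(-1, Add(100, -13, Mul(5, -236), Mul(-236, Pow(-13, 2)))) = Mul(-1, Add(100, -13, -1180, Mul(-236, 169))) = Mul(-1, Add(100, -13, -1180, -39884)) = Mul(-1, -40977) = 40977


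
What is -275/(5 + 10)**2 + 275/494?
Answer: -2959/4446 ≈ -0.66554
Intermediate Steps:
-275/(5 + 10)**2 + 275/494 = -275/(15**2) + 275*(1/494) = -275/225 + 275/494 = -275*1/225 + 275/494 = -11/9 + 275/494 = -2959/4446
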